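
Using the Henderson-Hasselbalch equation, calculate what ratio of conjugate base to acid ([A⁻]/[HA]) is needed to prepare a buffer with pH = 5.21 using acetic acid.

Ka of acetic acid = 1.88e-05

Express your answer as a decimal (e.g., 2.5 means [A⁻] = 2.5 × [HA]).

pKa = -log(1.88e-05) = 4.7258. pH = pKa + log([A⁻]/[HA]), so log([A⁻]/[HA]) = pH − pKa = 5.21 − 4.7258 = 0.4842. [A⁻]/[HA] = 10^(0.4842) = 3.05

[A⁻]/[HA] = 3.05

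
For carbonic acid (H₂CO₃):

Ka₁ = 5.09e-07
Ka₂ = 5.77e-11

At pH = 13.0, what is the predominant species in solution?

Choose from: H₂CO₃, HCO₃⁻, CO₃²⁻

pKa₁ = 6.29, pKa₂ = 10.24. For a polyprotic acid the predominant species crosses at each pKa: below pKa_n the protonated form dominates, above it the deprotonated form does. At pH = 13.0, the predominant species is CO₃²⁻.

CO₃²⁻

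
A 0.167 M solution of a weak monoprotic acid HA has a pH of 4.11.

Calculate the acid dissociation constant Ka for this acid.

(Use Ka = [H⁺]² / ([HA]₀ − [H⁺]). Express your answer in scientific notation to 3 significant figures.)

[H⁺] = 10^(−pH) = 10^(−4.11) = 7.762e-05 M. For HA ⇌ H⁺ + A⁻, Ka = [H⁺][A⁻]/[HA] = [H⁺]² / ([HA]₀ − [H⁺]) = (7.762e-05)² / (0.167 − 7.762e-05) = 3.61e-08.

K_a = 3.61e-08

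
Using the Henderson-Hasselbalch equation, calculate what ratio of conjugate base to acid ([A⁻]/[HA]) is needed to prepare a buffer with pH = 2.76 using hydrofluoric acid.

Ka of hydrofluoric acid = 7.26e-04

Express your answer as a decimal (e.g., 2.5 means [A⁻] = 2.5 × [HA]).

pKa = -log(7.26e-04) = 3.1391. pH = pKa + log([A⁻]/[HA]), so log([A⁻]/[HA]) = pH − pKa = 2.76 − 3.1391 = -0.3791. [A⁻]/[HA] = 10^(-0.3791) = 0.418

[A⁻]/[HA] = 0.418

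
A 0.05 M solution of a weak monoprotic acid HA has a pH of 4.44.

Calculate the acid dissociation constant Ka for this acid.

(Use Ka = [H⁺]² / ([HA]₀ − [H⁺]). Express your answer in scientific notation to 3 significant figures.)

[H⁺] = 10^(−pH) = 10^(−4.44) = 3.631e-05 M. For HA ⇌ H⁺ + A⁻, Ka = [H⁺][A⁻]/[HA] = [H⁺]² / ([HA]₀ − [H⁺]) = (3.631e-05)² / (0.05 − 3.631e-05) = 2.64e-08.

K_a = 2.64e-08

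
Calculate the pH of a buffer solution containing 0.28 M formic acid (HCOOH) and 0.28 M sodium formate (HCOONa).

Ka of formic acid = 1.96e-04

pKa = -log(1.96e-04) = 3.71. pH = pKa + log([A⁻]/[HA]) = 3.71 + log(0.28/0.28)

pH = 3.71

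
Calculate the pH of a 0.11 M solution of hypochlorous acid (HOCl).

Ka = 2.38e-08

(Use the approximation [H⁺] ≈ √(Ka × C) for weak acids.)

[H⁺] = √(Ka × C) = √(2.38e-08 × 0.11) = 5.1166e-05. pH = -log(5.1166e-05)

pH = 4.29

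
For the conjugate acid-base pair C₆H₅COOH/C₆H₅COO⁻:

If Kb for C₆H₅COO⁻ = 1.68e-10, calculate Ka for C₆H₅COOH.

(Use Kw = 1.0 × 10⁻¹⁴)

For a conjugate pair Ka × Kb = Kw, so Ka = Kw/Kb = 1.0 × 10⁻¹⁴ / 1.68e-10 = 5.95e-05.

K_a = 5.95e-05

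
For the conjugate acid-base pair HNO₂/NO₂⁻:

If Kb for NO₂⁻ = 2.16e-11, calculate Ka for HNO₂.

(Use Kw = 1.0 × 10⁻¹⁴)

For a conjugate pair Ka × Kb = Kw, so Ka = Kw/Kb = 1.0 × 10⁻¹⁴ / 2.16e-11 = 4.63e-04.

K_a = 4.63e-04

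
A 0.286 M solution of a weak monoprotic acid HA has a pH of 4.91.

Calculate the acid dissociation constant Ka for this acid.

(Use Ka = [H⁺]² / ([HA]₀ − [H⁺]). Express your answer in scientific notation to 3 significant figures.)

[H⁺] = 10^(−pH) = 10^(−4.91) = 1.230e-05 M. For HA ⇌ H⁺ + A⁻, Ka = [H⁺][A⁻]/[HA] = [H⁺]² / ([HA]₀ − [H⁺]) = (1.230e-05)² / (0.286 − 1.230e-05) = 5.29e-10.

K_a = 5.29e-10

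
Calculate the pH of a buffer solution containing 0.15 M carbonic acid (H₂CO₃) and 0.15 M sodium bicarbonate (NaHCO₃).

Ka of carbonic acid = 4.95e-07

pKa = -log(4.95e-07) = 6.31. pH = pKa + log([A⁻]/[HA]) = 6.31 + log(0.15/0.15)

pH = 6.31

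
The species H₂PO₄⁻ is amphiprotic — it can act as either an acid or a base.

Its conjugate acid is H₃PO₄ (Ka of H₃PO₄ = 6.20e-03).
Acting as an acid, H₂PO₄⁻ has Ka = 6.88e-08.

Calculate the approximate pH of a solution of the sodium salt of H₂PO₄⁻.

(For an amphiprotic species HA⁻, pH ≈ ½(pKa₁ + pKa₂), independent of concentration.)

pKa₁ = -log(6.20e-03) = 2.21; pKa₂ = -log(6.88e-08) = 7.16. For an amphiprotic species, pH ≈ ½(pKa₁ + pKa₂) = ½(2.21 + 7.16) = 4.69.

pH = 4.69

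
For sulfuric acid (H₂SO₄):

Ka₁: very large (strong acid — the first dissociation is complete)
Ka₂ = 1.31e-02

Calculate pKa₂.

pKa₂ = -log(Ka₂) = -log(1.31e-02) = 1.88.

pK_{a2} = 1.88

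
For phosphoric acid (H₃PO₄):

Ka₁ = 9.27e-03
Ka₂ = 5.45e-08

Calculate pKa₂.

pKa₂ = -log(Ka₂) = -log(5.45e-08) = 7.26.

pK_{a2} = 7.26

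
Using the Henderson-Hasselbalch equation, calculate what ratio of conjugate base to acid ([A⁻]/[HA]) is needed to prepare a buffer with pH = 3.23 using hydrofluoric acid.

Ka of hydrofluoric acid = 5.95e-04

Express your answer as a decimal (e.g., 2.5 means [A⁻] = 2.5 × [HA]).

pKa = -log(5.95e-04) = 3.2255. pH = pKa + log([A⁻]/[HA]), so log([A⁻]/[HA]) = pH − pKa = 3.23 − 3.2255 = 0.0045. [A⁻]/[HA] = 10^(0.0045) = 1.01

[A⁻]/[HA] = 1.01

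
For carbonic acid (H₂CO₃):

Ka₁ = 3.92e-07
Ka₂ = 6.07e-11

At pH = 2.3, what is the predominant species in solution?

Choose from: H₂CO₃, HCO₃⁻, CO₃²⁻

pKa₁ = 6.41, pKa₂ = 10.22. For a polyprotic acid the predominant species crosses at each pKa: below pKa_n the protonated form dominates, above it the deprotonated form does. At pH = 2.3, the predominant species is H₂CO₃.

H₂CO₃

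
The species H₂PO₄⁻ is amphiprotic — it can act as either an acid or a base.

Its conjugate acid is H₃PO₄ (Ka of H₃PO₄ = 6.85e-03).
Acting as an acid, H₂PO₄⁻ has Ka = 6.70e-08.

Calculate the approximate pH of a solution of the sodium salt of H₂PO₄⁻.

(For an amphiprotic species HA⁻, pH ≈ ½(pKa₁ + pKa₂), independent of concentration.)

pKa₁ = -log(6.85e-03) = 2.16; pKa₂ = -log(6.70e-08) = 7.17. For an amphiprotic species, pH ≈ ½(pKa₁ + pKa₂) = ½(2.16 + 7.17) = 4.67.

pH = 4.67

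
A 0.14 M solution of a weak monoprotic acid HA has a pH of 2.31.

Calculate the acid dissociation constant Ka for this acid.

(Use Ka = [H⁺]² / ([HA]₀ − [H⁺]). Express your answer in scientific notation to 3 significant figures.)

[H⁺] = 10^(−pH) = 10^(−2.31) = 4.898e-03 M. For HA ⇌ H⁺ + A⁻, Ka = [H⁺][A⁻]/[HA] = [H⁺]² / ([HA]₀ − [H⁺]) = (4.898e-03)² / (0.14 − 4.898e-03) = 1.78e-04.

K_a = 1.78e-04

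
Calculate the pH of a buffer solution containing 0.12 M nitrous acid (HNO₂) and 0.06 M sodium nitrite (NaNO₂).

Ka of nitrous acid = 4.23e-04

pKa = -log(4.23e-04) = 3.37. pH = pKa + log([A⁻]/[HA]) = 3.37 + log(0.06/0.12)

pH = 3.07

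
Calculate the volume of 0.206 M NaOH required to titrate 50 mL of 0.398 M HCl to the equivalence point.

At equivalence: moles acid = moles base. moles HCl = 0.398 × 50/1000 = 0.0199 mol. V_base = moles / 0.206 × 1000 = 96.6 mL.

V_{base} = 96.6 mL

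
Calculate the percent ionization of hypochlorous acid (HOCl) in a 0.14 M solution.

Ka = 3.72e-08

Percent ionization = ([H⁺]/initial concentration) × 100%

Using Ka equilibrium: x² + Ka×x - Ka×C = 0. Solving: [H⁺] = 7.2148e-05. Percent = (7.2148e-05/0.14) × 100

Percent ionization = 0.0515%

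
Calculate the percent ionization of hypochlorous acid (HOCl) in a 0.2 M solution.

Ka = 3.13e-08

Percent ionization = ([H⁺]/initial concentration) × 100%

Using Ka equilibrium: x² + Ka×x - Ka×C = 0. Solving: [H⁺] = 7.9105e-05. Percent = (7.9105e-05/0.2) × 100

Percent ionization = 0.0396%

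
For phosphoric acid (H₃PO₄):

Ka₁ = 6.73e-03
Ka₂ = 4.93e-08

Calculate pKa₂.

pKa₂ = -log(Ka₂) = -log(4.93e-08) = 7.31.

pK_{a2} = 7.31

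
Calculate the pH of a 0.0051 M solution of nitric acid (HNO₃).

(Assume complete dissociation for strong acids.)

[H⁺] = 0.0051 M for strong acid. pH = -log[H⁺] = -log(0.0051)

pH = 2.29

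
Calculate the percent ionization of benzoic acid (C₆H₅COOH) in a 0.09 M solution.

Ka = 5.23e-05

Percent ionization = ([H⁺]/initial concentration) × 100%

Using Ka equilibrium: x² + Ka×x - Ka×C = 0. Solving: [H⁺] = 2.1436e-03. Percent = (2.1436e-03/0.09) × 100

Percent ionization = 2.38%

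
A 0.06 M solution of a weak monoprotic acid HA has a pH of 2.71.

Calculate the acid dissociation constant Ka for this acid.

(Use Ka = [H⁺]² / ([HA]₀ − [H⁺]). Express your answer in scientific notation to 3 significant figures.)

[H⁺] = 10^(−pH) = 10^(−2.71) = 1.950e-03 M. For HA ⇌ H⁺ + A⁻, Ka = [H⁺][A⁻]/[HA] = [H⁺]² / ([HA]₀ − [H⁺]) = (1.950e-03)² / (0.06 − 1.950e-03) = 6.55e-05.

K_a = 6.55e-05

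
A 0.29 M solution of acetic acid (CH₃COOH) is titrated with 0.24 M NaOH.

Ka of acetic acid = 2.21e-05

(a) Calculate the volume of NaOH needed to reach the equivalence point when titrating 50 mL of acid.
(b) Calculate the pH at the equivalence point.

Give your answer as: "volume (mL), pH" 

moles acid = 0.29 × 50/1000 = 0.0145 mol; V_base = moles/0.24 × 1000 = 60.4 mL. At equivalence only the conjugate base is present: [A⁻] = 0.0145/0.110 = 1.3132e-01 M. Kb = Kw/Ka = 4.52e-10; [OH⁻] = √(Kb × [A⁻]) = 7.7085e-06; pOH = 5.11; pH = 14 - pOH = 8.89.

V = 60.4 mL, pH = 8.89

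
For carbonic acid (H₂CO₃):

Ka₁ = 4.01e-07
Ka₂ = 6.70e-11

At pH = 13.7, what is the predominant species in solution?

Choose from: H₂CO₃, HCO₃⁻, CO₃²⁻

pKa₁ = 6.40, pKa₂ = 10.17. For a polyprotic acid the predominant species crosses at each pKa: below pKa_n the protonated form dominates, above it the deprotonated form does. At pH = 13.7, the predominant species is CO₃²⁻.

CO₃²⁻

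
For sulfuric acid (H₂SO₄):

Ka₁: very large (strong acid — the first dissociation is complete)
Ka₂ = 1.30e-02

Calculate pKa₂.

pKa₂ = -log(Ka₂) = -log(1.30e-02) = 1.89.

pK_{a2} = 1.89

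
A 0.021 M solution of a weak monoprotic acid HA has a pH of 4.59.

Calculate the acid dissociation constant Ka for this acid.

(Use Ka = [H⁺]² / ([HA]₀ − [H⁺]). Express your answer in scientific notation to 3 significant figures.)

[H⁺] = 10^(−pH) = 10^(−4.59) = 2.570e-05 M. For HA ⇌ H⁺ + A⁻, Ka = [H⁺][A⁻]/[HA] = [H⁺]² / ([HA]₀ − [H⁺]) = (2.570e-05)² / (0.021 − 2.570e-05) = 3.15e-08.

K_a = 3.15e-08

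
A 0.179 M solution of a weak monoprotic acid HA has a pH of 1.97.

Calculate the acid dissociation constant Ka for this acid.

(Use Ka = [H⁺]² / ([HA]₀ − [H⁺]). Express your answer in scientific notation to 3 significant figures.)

[H⁺] = 10^(−pH) = 10^(−1.97) = 1.072e-02 M. For HA ⇌ H⁺ + A⁻, Ka = [H⁺][A⁻]/[HA] = [H⁺]² / ([HA]₀ − [H⁺]) = (1.072e-02)² / (0.179 − 1.072e-02) = 6.82e-04.

K_a = 6.82e-04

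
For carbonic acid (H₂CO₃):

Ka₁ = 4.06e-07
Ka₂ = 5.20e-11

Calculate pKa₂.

pKa₂ = -log(Ka₂) = -log(5.20e-11) = 10.28.

pK_{a2} = 10.28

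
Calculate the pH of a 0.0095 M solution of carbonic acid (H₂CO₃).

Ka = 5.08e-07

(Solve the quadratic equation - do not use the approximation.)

x² + Ka×x - Ka×C = 0. Using quadratic formula: [H⁺] = 6.9216e-05

pH = 4.16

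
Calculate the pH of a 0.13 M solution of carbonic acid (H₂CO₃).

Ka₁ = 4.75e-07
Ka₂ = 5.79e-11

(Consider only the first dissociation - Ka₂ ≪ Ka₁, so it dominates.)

First dissociation dominates. From Ka₁ = [H⁺][HA⁻]/[H₂A], x² + Ka₁·x − Ka₁·C = 0 with C = 0.13 M and Ka₁ = 4.75e-07. Solving: [H⁺] = (−Ka₁ + √(Ka₁² + 4·Ka₁·C)) / 2 = 2.4826e-04 M. pH = -log(2.4826e-04) = 3.61.

pH = 3.61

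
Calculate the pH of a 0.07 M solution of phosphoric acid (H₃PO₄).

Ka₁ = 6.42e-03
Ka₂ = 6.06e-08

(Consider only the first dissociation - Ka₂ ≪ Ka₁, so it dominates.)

First dissociation dominates. From Ka₁ = [H⁺][HA⁻]/[H₂A], x² + Ka₁·x − Ka₁·C = 0 with C = 0.07 M and Ka₁ = 6.42e-03. Solving: [H⁺] = (−Ka₁ + √(Ka₁² + 4·Ka₁·C)) / 2 = 1.8231e-02 M. pH = -log(1.8231e-02) = 1.74.

pH = 1.74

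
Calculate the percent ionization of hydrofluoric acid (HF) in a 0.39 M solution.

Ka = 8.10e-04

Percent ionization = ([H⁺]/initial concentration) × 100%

Using Ka equilibrium: x² + Ka×x - Ka×C = 0. Solving: [H⁺] = 1.7373e-02. Percent = (1.7373e-02/0.39) × 100

Percent ionization = 4.45%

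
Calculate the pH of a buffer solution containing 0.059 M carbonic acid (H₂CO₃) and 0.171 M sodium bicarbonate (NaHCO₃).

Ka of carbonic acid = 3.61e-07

pKa = -log(3.61e-07) = 6.44. pH = pKa + log([A⁻]/[HA]) = 6.44 + log(0.171/0.059)

pH = 6.90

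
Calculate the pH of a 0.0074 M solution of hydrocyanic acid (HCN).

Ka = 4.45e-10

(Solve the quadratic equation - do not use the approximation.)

x² + Ka×x - Ka×C = 0. Using quadratic formula: [H⁺] = 1.8144e-06

pH = 5.74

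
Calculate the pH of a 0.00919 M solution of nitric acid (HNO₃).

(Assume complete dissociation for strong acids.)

[H⁺] = 0.00919 M for strong acid. pH = -log[H⁺] = -log(0.00919)

pH = 2.04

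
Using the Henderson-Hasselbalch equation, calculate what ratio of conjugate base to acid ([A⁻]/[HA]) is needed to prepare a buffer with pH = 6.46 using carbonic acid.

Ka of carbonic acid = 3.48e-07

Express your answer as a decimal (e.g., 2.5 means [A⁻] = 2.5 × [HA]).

pKa = -log(3.48e-07) = 6.4584. pH = pKa + log([A⁻]/[HA]), so log([A⁻]/[HA]) = pH − pKa = 6.46 − 6.4584 = 0.0016. [A⁻]/[HA] = 10^(0.0016) = 1.00

[A⁻]/[HA] = 1.00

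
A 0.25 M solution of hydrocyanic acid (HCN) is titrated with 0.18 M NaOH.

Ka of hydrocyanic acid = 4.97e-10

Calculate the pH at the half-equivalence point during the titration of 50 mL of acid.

At half-equivalence [HA] = [A⁻], so Henderson-Hasselbalch gives pH = pKa = -log(4.97e-10) = 9.30.

pH = pKa = 9.30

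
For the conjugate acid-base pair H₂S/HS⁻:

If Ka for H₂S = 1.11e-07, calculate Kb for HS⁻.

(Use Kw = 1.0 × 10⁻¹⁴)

For a conjugate pair Ka × Kb = Kw, so Kb = Kw/Ka = 1.0 × 10⁻¹⁴ / 1.11e-07 = 9.01e-08.

K_b = 9.01e-08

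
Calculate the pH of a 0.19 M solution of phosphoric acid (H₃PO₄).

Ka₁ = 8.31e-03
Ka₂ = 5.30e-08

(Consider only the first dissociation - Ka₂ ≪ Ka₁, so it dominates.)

First dissociation dominates. From Ka₁ = [H⁺][HA⁻]/[H₂A], x² + Ka₁·x − Ka₁·C = 0 with C = 0.19 M and Ka₁ = 8.31e-03. Solving: [H⁺] = (−Ka₁ + √(Ka₁² + 4·Ka₁·C)) / 2 = 3.5797e-02 M. pH = -log(3.5797e-02) = 1.45.

pH = 1.45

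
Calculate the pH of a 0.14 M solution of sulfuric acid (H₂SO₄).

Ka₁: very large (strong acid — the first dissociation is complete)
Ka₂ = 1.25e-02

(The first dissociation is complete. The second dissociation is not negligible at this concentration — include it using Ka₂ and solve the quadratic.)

First dissociation is complete: [H⁺]₀ = [HSO₄⁻]₀ = C = 0.14 M. Second dissociation HSO₄⁻ ⇌ H⁺ + SO₄²⁻: let x = [SO₄²⁻]. Ka₂ = (C + x)·x / (C − x) = 1.25e-02 → x² + (C + Ka₂)·x − Ka₂·C = 0 → x² + 0.15250·x − 1.750e-03 = 0. x = (−0.15250 + √(0.15250² + 4 × 1.750e-03)) / 2 = 1.0722e-02 M. [H⁺] = C + x = 0.14 + 1.0722e-02 = 1.5072e-01 M. pH = -log(1.5072e-01) = 0.82.

pH = 0.82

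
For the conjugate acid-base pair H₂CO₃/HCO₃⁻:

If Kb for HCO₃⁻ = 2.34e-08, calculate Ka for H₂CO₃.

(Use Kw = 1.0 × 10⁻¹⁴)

For a conjugate pair Ka × Kb = Kw, so Ka = Kw/Kb = 1.0 × 10⁻¹⁴ / 2.34e-08 = 4.27e-07.

K_a = 4.27e-07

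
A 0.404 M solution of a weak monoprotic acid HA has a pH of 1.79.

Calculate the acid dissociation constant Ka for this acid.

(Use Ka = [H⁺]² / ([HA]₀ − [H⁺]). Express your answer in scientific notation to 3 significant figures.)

[H⁺] = 10^(−pH) = 10^(−1.79) = 1.622e-02 M. For HA ⇌ H⁺ + A⁻, Ka = [H⁺][A⁻]/[HA] = [H⁺]² / ([HA]₀ − [H⁺]) = (1.622e-02)² / (0.404 − 1.622e-02) = 6.78e-04.

K_a = 6.78e-04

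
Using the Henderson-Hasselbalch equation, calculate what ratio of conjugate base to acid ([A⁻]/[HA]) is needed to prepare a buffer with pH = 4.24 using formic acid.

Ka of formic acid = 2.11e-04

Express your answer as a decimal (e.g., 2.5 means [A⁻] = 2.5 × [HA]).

pKa = -log(2.11e-04) = 3.6757. pH = pKa + log([A⁻]/[HA]), so log([A⁻]/[HA]) = pH − pKa = 4.24 − 3.6757 = 0.5643. [A⁻]/[HA] = 10^(0.5643) = 3.67

[A⁻]/[HA] = 3.67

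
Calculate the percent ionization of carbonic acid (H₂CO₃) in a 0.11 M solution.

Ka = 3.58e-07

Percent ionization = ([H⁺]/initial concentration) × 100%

Using Ka equilibrium: x² + Ka×x - Ka×C = 0. Solving: [H⁺] = 1.9827e-04. Percent = (1.9827e-04/0.11) × 100

Percent ionization = 0.18%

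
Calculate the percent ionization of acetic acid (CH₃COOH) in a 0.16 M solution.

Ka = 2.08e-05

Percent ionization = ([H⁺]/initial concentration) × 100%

Using Ka equilibrium: x² + Ka×x - Ka×C = 0. Solving: [H⁺] = 1.8139e-03. Percent = (1.8139e-03/0.16) × 100

Percent ionization = 1.13%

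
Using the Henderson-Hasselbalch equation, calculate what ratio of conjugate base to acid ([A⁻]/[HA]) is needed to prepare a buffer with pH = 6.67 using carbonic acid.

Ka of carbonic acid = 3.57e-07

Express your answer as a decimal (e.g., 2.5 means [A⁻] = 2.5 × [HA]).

pKa = -log(3.57e-07) = 6.4473. pH = pKa + log([A⁻]/[HA]), so log([A⁻]/[HA]) = pH − pKa = 6.67 − 6.4473 = 0.2227. [A⁻]/[HA] = 10^(0.2227) = 1.67

[A⁻]/[HA] = 1.67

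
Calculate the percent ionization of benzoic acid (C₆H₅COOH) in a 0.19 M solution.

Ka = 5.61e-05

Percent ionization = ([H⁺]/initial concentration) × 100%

Using Ka equilibrium: x² + Ka×x - Ka×C = 0. Solving: [H⁺] = 3.2369e-03. Percent = (3.2369e-03/0.19) × 100

Percent ionization = 1.7%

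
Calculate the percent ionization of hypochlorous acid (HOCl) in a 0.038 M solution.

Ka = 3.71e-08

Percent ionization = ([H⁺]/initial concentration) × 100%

Using Ka equilibrium: x² + Ka×x - Ka×C = 0. Solving: [H⁺] = 3.7529e-05. Percent = (3.7529e-05/0.038) × 100

Percent ionization = 0.0988%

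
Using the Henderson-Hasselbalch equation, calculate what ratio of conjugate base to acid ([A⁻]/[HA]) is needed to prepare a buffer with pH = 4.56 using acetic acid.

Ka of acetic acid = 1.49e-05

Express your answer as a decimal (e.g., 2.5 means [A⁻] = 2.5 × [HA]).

pKa = -log(1.49e-05) = 4.8268. pH = pKa + log([A⁻]/[HA]), so log([A⁻]/[HA]) = pH − pKa = 4.56 − 4.8268 = -0.2668. [A⁻]/[HA] = 10^(-0.2668) = 0.541

[A⁻]/[HA] = 0.541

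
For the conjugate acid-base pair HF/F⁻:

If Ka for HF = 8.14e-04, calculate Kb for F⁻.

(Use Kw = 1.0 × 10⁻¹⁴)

For a conjugate pair Ka × Kb = Kw, so Kb = Kw/Ka = 1.0 × 10⁻¹⁴ / 8.14e-04 = 1.23e-11.

K_b = 1.23e-11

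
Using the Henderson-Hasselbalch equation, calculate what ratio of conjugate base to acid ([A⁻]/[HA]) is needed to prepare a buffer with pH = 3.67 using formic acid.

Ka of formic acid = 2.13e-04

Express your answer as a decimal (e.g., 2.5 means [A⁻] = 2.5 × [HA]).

pKa = -log(2.13e-04) = 3.6716. pH = pKa + log([A⁻]/[HA]), so log([A⁻]/[HA]) = pH − pKa = 3.67 − 3.6716 = -0.0016. [A⁻]/[HA] = 10^(-0.0016) = 0.996

[A⁻]/[HA] = 0.996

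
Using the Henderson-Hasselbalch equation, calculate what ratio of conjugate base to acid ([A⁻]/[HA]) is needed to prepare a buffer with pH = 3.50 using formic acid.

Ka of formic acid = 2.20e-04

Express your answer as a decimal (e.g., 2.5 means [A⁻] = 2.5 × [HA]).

pKa = -log(2.20e-04) = 3.6576. pH = pKa + log([A⁻]/[HA]), so log([A⁻]/[HA]) = pH − pKa = 3.50 − 3.6576 = -0.1576. [A⁻]/[HA] = 10^(-0.1576) = 0.696

[A⁻]/[HA] = 0.696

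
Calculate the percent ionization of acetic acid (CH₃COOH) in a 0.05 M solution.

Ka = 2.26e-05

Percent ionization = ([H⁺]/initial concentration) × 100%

Using Ka equilibrium: x² + Ka×x - Ka×C = 0. Solving: [H⁺] = 1.0518e-03. Percent = (1.0518e-03/0.05) × 100

Percent ionization = 2.1%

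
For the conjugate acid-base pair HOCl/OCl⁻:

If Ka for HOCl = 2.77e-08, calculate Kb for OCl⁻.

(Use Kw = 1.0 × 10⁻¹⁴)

For a conjugate pair Ka × Kb = Kw, so Kb = Kw/Ka = 1.0 × 10⁻¹⁴ / 2.77e-08 = 3.61e-07.

K_b = 3.61e-07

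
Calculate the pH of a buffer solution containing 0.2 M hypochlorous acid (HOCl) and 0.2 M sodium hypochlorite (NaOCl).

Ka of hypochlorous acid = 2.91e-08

pKa = -log(2.91e-08) = 7.54. pH = pKa + log([A⁻]/[HA]) = 7.54 + log(0.2/0.2)

pH = 7.54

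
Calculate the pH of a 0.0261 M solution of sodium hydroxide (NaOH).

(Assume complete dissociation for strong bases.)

[OH⁻] = 0.0261 M for strong base. pOH = -log[OH⁻] = 1.58, pH = 14 - pOH

pH = 12.42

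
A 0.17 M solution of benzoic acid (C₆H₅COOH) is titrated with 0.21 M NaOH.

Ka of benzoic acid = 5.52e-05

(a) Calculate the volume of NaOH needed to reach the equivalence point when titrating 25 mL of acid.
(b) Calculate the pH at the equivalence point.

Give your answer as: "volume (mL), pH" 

moles acid = 0.17 × 25/1000 = 0.00425 mol; V_base = moles/0.21 × 1000 = 20.2 mL. At equivalence only the conjugate base is present: [A⁻] = 0.00425/0.045 = 9.3947e-02 M. Kb = Kw/Ka = 1.81e-10; [OH⁻] = √(Kb × [A⁻]) = 4.1255e-06; pOH = 5.38; pH = 14 - pOH = 8.62.

V = 20.2 mL, pH = 8.62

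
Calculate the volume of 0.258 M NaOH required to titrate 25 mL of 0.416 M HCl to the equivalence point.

At equivalence: moles acid = moles base. moles HCl = 0.416 × 25/1000 = 0.0104 mol. V_base = moles / 0.258 × 1000 = 40.3 mL.

V_{base} = 40.3 mL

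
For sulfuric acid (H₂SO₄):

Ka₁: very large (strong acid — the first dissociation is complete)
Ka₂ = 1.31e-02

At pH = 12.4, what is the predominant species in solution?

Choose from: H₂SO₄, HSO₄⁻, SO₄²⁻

The first dissociation is complete, so H₂SO₄ itself is never the predominant species in water; pKa₂ = -log(1.31e-02) = 1.88. For a polyprotic acid the predominant species crosses at each pKa: below pKa_n the protonated form dominates, above it the deprotonated form does. At pH = 12.4, the predominant species is SO₄²⁻.

SO₄²⁻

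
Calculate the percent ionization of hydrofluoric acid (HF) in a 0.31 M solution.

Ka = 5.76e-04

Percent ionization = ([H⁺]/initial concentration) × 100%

Using Ka equilibrium: x² + Ka×x - Ka×C = 0. Solving: [H⁺] = 1.3078e-02. Percent = (1.3078e-02/0.31) × 100

Percent ionization = 4.22%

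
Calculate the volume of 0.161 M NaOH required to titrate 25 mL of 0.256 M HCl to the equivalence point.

At equivalence: moles acid = moles base. moles HCl = 0.256 × 25/1000 = 0.0064 mol. V_base = moles / 0.161 × 1000 = 39.8 mL.

V_{base} = 39.8 mL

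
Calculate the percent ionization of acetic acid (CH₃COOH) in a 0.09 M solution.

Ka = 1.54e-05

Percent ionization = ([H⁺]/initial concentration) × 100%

Using Ka equilibrium: x² + Ka×x - Ka×C = 0. Solving: [H⁺] = 1.1696e-03. Percent = (1.1696e-03/0.09) × 100

Percent ionization = 1.3%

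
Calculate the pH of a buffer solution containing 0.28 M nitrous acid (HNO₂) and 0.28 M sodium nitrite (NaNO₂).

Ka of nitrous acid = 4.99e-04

pKa = -log(4.99e-04) = 3.30. pH = pKa + log([A⁻]/[HA]) = 3.30 + log(0.28/0.28)

pH = 3.30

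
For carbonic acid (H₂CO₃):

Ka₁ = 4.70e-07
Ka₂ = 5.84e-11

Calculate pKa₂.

pKa₂ = -log(Ka₂) = -log(5.84e-11) = 10.23.

pK_{a2} = 10.23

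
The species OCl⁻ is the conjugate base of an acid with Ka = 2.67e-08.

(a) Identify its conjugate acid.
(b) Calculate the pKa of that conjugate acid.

(a) The conjugate acid is formed by adding one H⁺ to OCl⁻, giving HOCl. (b) pKa = -log(Ka) = -log(2.67e-08) = 7.57.

Conjugate acid: HOCl; pK_a = 7.57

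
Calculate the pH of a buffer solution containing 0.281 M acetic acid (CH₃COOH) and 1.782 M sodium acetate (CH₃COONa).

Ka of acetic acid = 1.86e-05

pKa = -log(1.86e-05) = 4.73. pH = pKa + log([A⁻]/[HA]) = 4.73 + log(1.782/0.281)

pH = 5.53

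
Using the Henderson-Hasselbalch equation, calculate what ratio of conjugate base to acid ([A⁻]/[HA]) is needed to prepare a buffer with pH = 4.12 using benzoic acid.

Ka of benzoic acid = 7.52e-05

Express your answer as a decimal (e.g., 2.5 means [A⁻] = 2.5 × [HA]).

pKa = -log(7.52e-05) = 4.1238. pH = pKa + log([A⁻]/[HA]), so log([A⁻]/[HA]) = pH − pKa = 4.12 − 4.1238 = -0.0038. [A⁻]/[HA] = 10^(-0.0038) = 0.991

[A⁻]/[HA] = 0.991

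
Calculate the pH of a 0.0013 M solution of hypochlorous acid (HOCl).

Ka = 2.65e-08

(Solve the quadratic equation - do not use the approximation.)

x² + Ka×x - Ka×C = 0. Using quadratic formula: [H⁺] = 5.8562e-06

pH = 5.23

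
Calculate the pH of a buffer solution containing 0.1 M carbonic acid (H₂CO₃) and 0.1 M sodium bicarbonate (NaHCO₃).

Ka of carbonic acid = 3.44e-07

pKa = -log(3.44e-07) = 6.46. pH = pKa + log([A⁻]/[HA]) = 6.46 + log(0.1/0.1)

pH = 6.46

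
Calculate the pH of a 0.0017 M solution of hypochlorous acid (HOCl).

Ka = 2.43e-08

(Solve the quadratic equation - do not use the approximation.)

x² + Ka×x - Ka×C = 0. Using quadratic formula: [H⁺] = 6.4151e-06

pH = 5.19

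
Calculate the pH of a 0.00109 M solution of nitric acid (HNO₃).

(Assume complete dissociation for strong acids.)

[H⁺] = 0.00109 M for strong acid. pH = -log[H⁺] = -log(0.00109)

pH = 2.96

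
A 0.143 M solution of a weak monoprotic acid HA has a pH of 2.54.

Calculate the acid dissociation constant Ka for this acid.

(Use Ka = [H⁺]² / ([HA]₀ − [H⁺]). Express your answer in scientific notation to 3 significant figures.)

[H⁺] = 10^(−pH) = 10^(−2.54) = 2.884e-03 M. For HA ⇌ H⁺ + A⁻, Ka = [H⁺][A⁻]/[HA] = [H⁺]² / ([HA]₀ − [H⁺]) = (2.884e-03)² / (0.143 − 2.884e-03) = 5.94e-05.

K_a = 5.94e-05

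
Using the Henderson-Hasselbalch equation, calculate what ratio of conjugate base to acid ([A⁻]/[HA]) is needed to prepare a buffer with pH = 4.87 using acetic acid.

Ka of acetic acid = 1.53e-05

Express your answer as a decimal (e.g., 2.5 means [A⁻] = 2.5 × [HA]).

pKa = -log(1.53e-05) = 4.8153. pH = pKa + log([A⁻]/[HA]), so log([A⁻]/[HA]) = pH − pKa = 4.87 − 4.8153 = 0.0547. [A⁻]/[HA] = 10^(0.0547) = 1.13

[A⁻]/[HA] = 1.13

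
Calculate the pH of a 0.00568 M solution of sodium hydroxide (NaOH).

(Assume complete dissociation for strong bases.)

[OH⁻] = 0.00568 M for strong base. pOH = -log[OH⁻] = 2.25, pH = 14 - pOH

pH = 11.75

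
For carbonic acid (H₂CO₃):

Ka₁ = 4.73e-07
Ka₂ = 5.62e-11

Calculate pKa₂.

pKa₂ = -log(Ka₂) = -log(5.62e-11) = 10.25.

pK_{a2} = 10.25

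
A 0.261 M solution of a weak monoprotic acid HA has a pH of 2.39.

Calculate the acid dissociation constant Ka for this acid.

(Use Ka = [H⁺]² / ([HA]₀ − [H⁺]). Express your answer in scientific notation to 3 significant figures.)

[H⁺] = 10^(−pH) = 10^(−2.39) = 4.074e-03 M. For HA ⇌ H⁺ + A⁻, Ka = [H⁺][A⁻]/[HA] = [H⁺]² / ([HA]₀ − [H⁺]) = (4.074e-03)² / (0.261 − 4.074e-03) = 6.46e-05.

K_a = 6.46e-05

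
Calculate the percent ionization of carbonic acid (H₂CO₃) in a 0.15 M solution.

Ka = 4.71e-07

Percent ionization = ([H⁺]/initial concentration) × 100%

Using Ka equilibrium: x² + Ka×x - Ka×C = 0. Solving: [H⁺] = 2.6557e-04. Percent = (2.6557e-04/0.15) × 100

Percent ionization = 0.177%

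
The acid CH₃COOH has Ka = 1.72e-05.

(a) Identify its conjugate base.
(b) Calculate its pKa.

(a) The conjugate base is formed by removing one H⁺ from CH₃COOH, giving CH₃COO⁻. (b) pKa = -log(Ka) = -log(1.72e-05) = 4.76.

Conjugate base: CH₃COO⁻; pK_a = 4.76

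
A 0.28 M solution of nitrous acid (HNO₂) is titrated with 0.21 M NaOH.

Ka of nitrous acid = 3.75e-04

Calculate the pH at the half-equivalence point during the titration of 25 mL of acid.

At half-equivalence [HA] = [A⁻], so Henderson-Hasselbalch gives pH = pKa = -log(3.75e-04) = 3.43.

pH = pKa = 3.43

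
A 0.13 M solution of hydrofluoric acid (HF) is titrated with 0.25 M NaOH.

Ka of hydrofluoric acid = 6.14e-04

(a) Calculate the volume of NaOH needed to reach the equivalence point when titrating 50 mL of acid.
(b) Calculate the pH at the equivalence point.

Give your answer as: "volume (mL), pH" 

moles acid = 0.13 × 50/1000 = 0.0065 mol; V_base = moles/0.25 × 1000 = 26.0 mL. At equivalence only the conjugate base is present: [A⁻] = 0.0065/0.076 = 8.5526e-02 M. Kb = Kw/Ka = 1.63e-11; [OH⁻] = √(Kb × [A⁻]) = 1.1802e-06; pOH = 5.93; pH = 14 - pOH = 8.07.

V = 26.0 mL, pH = 8.07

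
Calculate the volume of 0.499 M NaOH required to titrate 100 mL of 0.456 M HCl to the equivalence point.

At equivalence: moles acid = moles base. moles HCl = 0.456 × 100/1000 = 0.0456 mol. V_base = moles / 0.499 × 1000 = 91.4 mL.

V_{base} = 91.4 mL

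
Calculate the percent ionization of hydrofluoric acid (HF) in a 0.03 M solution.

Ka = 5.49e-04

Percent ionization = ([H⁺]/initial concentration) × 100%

Using Ka equilibrium: x² + Ka×x - Ka×C = 0. Solving: [H⁺] = 3.7931e-03. Percent = (3.7931e-03/0.03) × 100

Percent ionization = 12.6%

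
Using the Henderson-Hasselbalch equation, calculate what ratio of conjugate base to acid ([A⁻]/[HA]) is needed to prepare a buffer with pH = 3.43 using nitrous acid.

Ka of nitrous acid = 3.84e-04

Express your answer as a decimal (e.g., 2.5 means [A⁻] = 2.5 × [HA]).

pKa = -log(3.84e-04) = 3.4157. pH = pKa + log([A⁻]/[HA]), so log([A⁻]/[HA]) = pH − pKa = 3.43 − 3.4157 = 0.0143. [A⁻]/[HA] = 10^(0.0143) = 1.03

[A⁻]/[HA] = 1.03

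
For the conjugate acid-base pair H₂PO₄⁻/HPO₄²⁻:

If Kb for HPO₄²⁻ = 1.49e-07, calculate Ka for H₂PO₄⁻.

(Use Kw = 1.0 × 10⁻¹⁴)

For a conjugate pair Ka × Kb = Kw, so Ka = Kw/Kb = 1.0 × 10⁻¹⁴ / 1.49e-07 = 6.71e-08.

K_a = 6.71e-08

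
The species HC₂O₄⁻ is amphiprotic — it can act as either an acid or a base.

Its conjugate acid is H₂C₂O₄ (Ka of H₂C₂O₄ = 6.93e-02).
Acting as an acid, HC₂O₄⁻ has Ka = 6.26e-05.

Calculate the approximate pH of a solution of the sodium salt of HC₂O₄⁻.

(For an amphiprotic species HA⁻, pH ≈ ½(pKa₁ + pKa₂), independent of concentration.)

pKa₁ = -log(6.93e-02) = 1.16; pKa₂ = -log(6.26e-05) = 4.20. For an amphiprotic species, pH ≈ ½(pKa₁ + pKa₂) = ½(1.16 + 4.20) = 2.68.

pH = 2.68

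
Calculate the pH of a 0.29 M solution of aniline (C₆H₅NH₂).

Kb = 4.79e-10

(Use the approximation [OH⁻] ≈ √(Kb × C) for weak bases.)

[OH⁻] = √(Kb × C) = √(4.79e-10 × 0.29) = 1.1786e-05. pOH = 4.93, pH = 14 - pOH

pH = 9.07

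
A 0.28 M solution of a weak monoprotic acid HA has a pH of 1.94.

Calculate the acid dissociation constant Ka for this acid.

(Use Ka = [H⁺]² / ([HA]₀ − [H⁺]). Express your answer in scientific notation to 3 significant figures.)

[H⁺] = 10^(−pH) = 10^(−1.94) = 1.148e-02 M. For HA ⇌ H⁺ + A⁻, Ka = [H⁺][A⁻]/[HA] = [H⁺]² / ([HA]₀ − [H⁺]) = (1.148e-02)² / (0.28 − 1.148e-02) = 4.91e-04.

K_a = 4.91e-04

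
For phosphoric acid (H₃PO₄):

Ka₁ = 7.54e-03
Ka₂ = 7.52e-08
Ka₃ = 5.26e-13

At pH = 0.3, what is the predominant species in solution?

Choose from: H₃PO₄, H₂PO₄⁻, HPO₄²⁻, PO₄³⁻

pKa₁ = 2.12, pKa₂ = 7.12, pKa₃ = 12.28. For a polyprotic acid the predominant species crosses at each pKa: below pKa_n the protonated form dominates, above it the deprotonated form does. At pH = 0.3, the predominant species is H₃PO₄.

H₃PO₄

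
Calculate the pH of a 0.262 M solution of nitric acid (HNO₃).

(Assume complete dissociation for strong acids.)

[H⁺] = 0.262 M for strong acid. pH = -log[H⁺] = -log(0.262)

pH = 0.58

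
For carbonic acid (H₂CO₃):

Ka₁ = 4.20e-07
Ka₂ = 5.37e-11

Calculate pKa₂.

pKa₂ = -log(Ka₂) = -log(5.37e-11) = 10.27.

pK_{a2} = 10.27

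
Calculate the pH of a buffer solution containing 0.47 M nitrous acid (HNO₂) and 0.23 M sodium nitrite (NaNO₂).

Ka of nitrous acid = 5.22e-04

pKa = -log(5.22e-04) = 3.28. pH = pKa + log([A⁻]/[HA]) = 3.28 + log(0.23/0.47)

pH = 2.97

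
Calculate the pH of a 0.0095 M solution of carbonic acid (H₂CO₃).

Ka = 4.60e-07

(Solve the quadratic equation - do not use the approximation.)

x² + Ka×x - Ka×C = 0. Using quadratic formula: [H⁺] = 6.5876e-05

pH = 4.18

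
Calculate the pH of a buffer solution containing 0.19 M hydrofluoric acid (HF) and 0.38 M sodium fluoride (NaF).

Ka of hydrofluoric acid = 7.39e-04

pKa = -log(7.39e-04) = 3.13. pH = pKa + log([A⁻]/[HA]) = 3.13 + log(0.38/0.19)

pH = 3.43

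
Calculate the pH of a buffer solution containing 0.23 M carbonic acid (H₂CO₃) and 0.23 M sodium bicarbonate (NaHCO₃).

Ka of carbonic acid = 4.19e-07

pKa = -log(4.19e-07) = 6.38. pH = pKa + log([A⁻]/[HA]) = 6.38 + log(0.23/0.23)

pH = 6.38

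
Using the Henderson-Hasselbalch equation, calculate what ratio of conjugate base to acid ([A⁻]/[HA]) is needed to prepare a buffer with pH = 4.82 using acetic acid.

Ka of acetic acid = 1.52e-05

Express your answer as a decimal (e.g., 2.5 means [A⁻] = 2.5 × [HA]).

pKa = -log(1.52e-05) = 4.8182. pH = pKa + log([A⁻]/[HA]), so log([A⁻]/[HA]) = pH − pKa = 4.82 − 4.8182 = 0.0018. [A⁻]/[HA] = 10^(0.0018) = 1.00

[A⁻]/[HA] = 1.00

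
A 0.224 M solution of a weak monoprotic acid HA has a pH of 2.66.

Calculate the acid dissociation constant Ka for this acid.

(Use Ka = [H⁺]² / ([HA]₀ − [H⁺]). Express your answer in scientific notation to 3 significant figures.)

[H⁺] = 10^(−pH) = 10^(−2.66) = 2.188e-03 M. For HA ⇌ H⁺ + A⁻, Ka = [H⁺][A⁻]/[HA] = [H⁺]² / ([HA]₀ − [H⁺]) = (2.188e-03)² / (0.224 − 2.188e-03) = 2.16e-05.

K_a = 2.16e-05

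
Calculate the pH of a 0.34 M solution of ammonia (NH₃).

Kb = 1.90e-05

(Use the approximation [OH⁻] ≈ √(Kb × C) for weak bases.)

[OH⁻] = √(Kb × C) = √(1.90e-05 × 0.34) = 2.5417e-03. pOH = 2.59, pH = 14 - pOH

pH = 11.41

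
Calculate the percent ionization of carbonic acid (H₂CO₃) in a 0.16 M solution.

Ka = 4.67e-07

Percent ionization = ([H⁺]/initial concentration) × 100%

Using Ka equilibrium: x² + Ka×x - Ka×C = 0. Solving: [H⁺] = 2.7312e-04. Percent = (2.7312e-04/0.16) × 100

Percent ionization = 0.171%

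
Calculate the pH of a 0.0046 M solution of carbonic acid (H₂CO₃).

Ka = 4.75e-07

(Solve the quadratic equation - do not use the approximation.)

x² + Ka×x - Ka×C = 0. Using quadratic formula: [H⁺] = 4.6507e-05

pH = 4.33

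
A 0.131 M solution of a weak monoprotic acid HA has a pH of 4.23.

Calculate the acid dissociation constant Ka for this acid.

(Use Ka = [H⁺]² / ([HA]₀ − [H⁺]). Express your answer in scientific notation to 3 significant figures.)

[H⁺] = 10^(−pH) = 10^(−4.23) = 5.888e-05 M. For HA ⇌ H⁺ + A⁻, Ka = [H⁺][A⁻]/[HA] = [H⁺]² / ([HA]₀ − [H⁺]) = (5.888e-05)² / (0.131 − 5.888e-05) = 2.65e-08.

K_a = 2.65e-08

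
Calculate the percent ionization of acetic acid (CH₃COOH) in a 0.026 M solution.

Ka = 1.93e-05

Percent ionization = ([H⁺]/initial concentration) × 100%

Using Ka equilibrium: x² + Ka×x - Ka×C = 0. Solving: [H⁺] = 6.9879e-04. Percent = (6.9879e-04/0.026) × 100

Percent ionization = 2.69%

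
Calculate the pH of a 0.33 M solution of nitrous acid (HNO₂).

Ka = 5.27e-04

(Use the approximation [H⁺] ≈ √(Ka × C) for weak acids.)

[H⁺] = √(Ka × C) = √(5.27e-04 × 0.33) = 1.3187e-02. pH = -log(1.3187e-02)

pH = 1.88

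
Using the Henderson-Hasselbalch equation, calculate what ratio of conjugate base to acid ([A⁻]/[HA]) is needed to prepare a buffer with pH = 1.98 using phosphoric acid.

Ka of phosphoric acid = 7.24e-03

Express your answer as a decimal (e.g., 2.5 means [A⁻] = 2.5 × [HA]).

pKa = -log(7.24e-03) = 2.1403. pH = pKa + log([A⁻]/[HA]), so log([A⁻]/[HA]) = pH − pKa = 1.98 − 2.1403 = -0.1603. [A⁻]/[HA] = 10^(-0.1603) = 0.691

[A⁻]/[HA] = 0.691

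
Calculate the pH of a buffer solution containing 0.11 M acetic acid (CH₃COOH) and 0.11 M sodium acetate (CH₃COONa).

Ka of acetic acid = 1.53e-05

pKa = -log(1.53e-05) = 4.82. pH = pKa + log([A⁻]/[HA]) = 4.82 + log(0.11/0.11)

pH = 4.82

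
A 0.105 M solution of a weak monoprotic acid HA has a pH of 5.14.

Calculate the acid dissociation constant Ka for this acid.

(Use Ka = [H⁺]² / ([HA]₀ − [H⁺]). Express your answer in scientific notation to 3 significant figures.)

[H⁺] = 10^(−pH) = 10^(−5.14) = 7.244e-06 M. For HA ⇌ H⁺ + A⁻, Ka = [H⁺][A⁻]/[HA] = [H⁺]² / ([HA]₀ − [H⁺]) = (7.244e-06)² / (0.105 − 7.244e-06) = 5.00e-10.

K_a = 5.00e-10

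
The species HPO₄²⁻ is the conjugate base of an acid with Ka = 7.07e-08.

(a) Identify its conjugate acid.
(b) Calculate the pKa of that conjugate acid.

(a) The conjugate acid is formed by adding one H⁺ to HPO₄²⁻, giving H₂PO₄⁻. (b) pKa = -log(Ka) = -log(7.07e-08) = 7.15.

Conjugate acid: H₂PO₄⁻; pK_a = 7.15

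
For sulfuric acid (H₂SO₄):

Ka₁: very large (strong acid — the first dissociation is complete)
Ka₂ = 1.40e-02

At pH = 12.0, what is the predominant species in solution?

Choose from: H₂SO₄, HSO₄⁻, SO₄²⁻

The first dissociation is complete, so H₂SO₄ itself is never the predominant species in water; pKa₂ = -log(1.40e-02) = 1.85. For a polyprotic acid the predominant species crosses at each pKa: below pKa_n the protonated form dominates, above it the deprotonated form does. At pH = 12.0, the predominant species is SO₄²⁻.

SO₄²⁻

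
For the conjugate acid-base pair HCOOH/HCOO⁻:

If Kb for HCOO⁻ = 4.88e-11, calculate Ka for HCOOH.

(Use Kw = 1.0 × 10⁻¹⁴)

For a conjugate pair Ka × Kb = Kw, so Ka = Kw/Kb = 1.0 × 10⁻¹⁴ / 4.88e-11 = 2.05e-04.

K_a = 2.05e-04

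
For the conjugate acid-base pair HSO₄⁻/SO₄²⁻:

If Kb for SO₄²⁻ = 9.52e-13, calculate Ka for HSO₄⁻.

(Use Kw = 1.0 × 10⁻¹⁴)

For a conjugate pair Ka × Kb = Kw, so Ka = Kw/Kb = 1.0 × 10⁻¹⁴ / 9.52e-13 = 1.05e-02.

K_a = 1.05e-02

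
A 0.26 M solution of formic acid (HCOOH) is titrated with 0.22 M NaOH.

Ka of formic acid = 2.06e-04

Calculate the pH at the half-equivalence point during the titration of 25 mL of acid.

At half-equivalence [HA] = [A⁻], so Henderson-Hasselbalch gives pH = pKa = -log(2.06e-04) = 3.69.

pH = pKa = 3.69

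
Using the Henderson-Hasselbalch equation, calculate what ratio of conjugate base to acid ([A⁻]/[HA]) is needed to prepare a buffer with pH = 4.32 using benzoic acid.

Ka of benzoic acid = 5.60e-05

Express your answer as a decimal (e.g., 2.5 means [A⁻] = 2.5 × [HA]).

pKa = -log(5.60e-05) = 4.2518. pH = pKa + log([A⁻]/[HA]), so log([A⁻]/[HA]) = pH − pKa = 4.32 − 4.2518 = 0.0682. [A⁻]/[HA] = 10^(0.0682) = 1.17

[A⁻]/[HA] = 1.17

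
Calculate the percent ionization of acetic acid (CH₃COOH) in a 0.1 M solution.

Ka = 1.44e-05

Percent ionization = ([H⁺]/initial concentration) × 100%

Using Ka equilibrium: x² + Ka×x - Ka×C = 0. Solving: [H⁺] = 1.1928e-03. Percent = (1.1928e-03/0.1) × 100

Percent ionization = 1.19%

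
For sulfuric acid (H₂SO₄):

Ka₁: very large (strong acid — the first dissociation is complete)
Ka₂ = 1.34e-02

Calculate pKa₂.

pKa₂ = -log(Ka₂) = -log(1.34e-02) = 1.87.

pK_{a2} = 1.87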